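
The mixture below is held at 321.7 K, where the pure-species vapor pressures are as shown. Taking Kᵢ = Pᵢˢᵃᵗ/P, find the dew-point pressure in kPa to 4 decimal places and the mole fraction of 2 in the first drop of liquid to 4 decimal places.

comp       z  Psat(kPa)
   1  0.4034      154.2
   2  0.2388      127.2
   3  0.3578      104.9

At the dew point ψ → 1, so Σzᵢ/Kᵢ = 1 with Kᵢ = Pᵢˢᵃᵗ/P ⇒ 1/P = Σzᵢ/Pᵢˢᵃᵗ.
1/P = 0.4034/154.2 + 0.2388/127.2 + 0.3578/104.9 = 0.0079043 ⇒ P = 126.5133 kPa
xᵢ = zᵢP/Pᵢˢᵃᵗ ⇒ x_2 = 0.2388·126.5133/127.2 = 0.2375

Pdew = 126.5133 kPa, x_2 = 0.2375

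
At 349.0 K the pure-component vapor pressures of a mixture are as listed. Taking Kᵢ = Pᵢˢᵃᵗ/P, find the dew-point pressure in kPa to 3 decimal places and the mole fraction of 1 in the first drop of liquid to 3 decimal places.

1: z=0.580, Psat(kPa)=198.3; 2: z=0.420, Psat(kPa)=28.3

At the dew point ψ → 1, so Σzᵢ/Kᵢ = 1 with Kᵢ = Pᵢˢᵃᵗ/P ⇒ 1/P = Σzᵢ/Pᵢˢᵃᵗ.
1/P = 0.580/198.3 + 0.420/28.3 = 0.017766 ⇒ P = 56.288 kPa
xᵢ = zᵢP/Pᵢˢᵃᵗ ⇒ x_1 = 0.580·56.288/198.3 = 0.165

Pdew = 56.288 kPa, x_1 = 0.165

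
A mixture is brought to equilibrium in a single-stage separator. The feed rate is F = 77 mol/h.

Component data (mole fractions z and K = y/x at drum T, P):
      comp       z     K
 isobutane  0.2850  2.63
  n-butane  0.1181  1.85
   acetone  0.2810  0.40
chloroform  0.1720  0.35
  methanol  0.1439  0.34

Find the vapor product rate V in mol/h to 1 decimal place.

Rachford–Rice: g(β) = Σ zᵢ(Kᵢ−1)/(1+β(Kᵢ−1)) = 0.
Check two-phase: ΣzᵢKᵢ = 1.1896 > 1 and Σzᵢ/Kᵢ = 1.7894 > 1, so g(0) = 0.1896 > 0 and g(1) = -0.7894 < 0.
Newton–Raphson from β = 0.5:
  β = 0.5000: g = -0.22184, g' = -0.7775 → β = 0.2147
  β = 0.2147: g = -0.00507, g' = -0.7931 → β = 0.2083
Converged at β = 0.2083.
Then V = β·F = 0.2083·77 = 16.0 mol/h and L = F − V = 61.0 mol/h.

V = 16.0 mol/h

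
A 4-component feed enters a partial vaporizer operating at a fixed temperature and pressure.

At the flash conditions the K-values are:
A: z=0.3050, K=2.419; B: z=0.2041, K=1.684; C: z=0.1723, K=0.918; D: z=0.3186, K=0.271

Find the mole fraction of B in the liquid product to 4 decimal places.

Iterate (Newton) starting at ψ = 0.36:
  ψ = 0.3600: g = 0.06902, g' = -0.6430 → ψ = 0.4673
  ψ = 0.4673: g = -0.00095, g' = -0.6676 → ψ = 0.4659
Converged at ψ = 0.4659.
Compositions from xᵢ = zᵢ/(1+ψ(Kᵢ−1)), yᵢ = Kᵢxᵢ:
  A: x = 0.1836, y = 0.4442
  B: x = 0.1548, y = 0.2606
  C: x = 0.1791, y = 0.1645
  D: x = 0.4825, y = 0.1307

x_B = 0.1548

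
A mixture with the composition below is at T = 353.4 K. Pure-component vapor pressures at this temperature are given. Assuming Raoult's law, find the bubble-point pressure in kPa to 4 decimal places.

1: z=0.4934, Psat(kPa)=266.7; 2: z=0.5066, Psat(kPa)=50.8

Pbub = 157.3251 kPa

At the bubble point ψ → 0, so ΣzᵢKᵢ = 1 with Kᵢ = Pᵢˢᵃᵗ/P ⇒ P = ΣzᵢPᵢˢᵃᵗ.
P = 0.4934·266.7 + 0.5066·50.8 = 157.3251 kPa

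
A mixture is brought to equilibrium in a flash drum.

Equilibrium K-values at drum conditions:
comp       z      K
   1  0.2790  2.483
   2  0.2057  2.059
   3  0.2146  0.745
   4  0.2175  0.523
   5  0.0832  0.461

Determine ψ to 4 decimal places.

ψ = 0.7806

Material balance + equilibrium reduce to Σ zᵢ(Kᵢ−1)/(1+ψ(Kᵢ−1)) = 0.
Feasibility: ΣzᵢKᵢ = 1.4283, Σzᵢ/Kᵢ = 1.0967 — both > 1, two phases present.
Iterate (Newton) starting at ψ = 0.5:
  ψ = 0.5000: g = 0.11966, g' = -0.4499 → ψ = 0.7660
  ψ = 0.7660: g = 0.00613, g' = -0.4194 → ψ = 0.7806
Converged at ψ = 0.7806.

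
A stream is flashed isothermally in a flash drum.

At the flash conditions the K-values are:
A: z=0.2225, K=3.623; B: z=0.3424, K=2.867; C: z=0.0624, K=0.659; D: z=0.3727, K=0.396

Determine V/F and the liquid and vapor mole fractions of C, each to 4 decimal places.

Material balance + equilibrium reduce to Σ zᵢ(Kᵢ−1)/(1+V/F(Kᵢ−1)) = 0.
Feasibility: ΣzᵢKᵢ = 1.9765, Σzᵢ/Kᵢ = 1.2167 — both > 1, two phases present.
Newton iteration, V/F⁰ = 0.5:
  V/F = 0.5000: g = 0.23495, g' = -0.8954 → V/F = 0.7624
  V/F = 0.7624: g = 0.01234, g' = -0.8537 → V/F = 0.7769
  V/F = 0.7769: g = -0.00005, g' = -0.8607 → V/F = 0.7768
Converged at V/F = 0.7768.
Compositions from xᵢ = zᵢ/(1+V/F(Kᵢ−1)), yᵢ = Kᵢxᵢ:
  A: x = 0.0733, y = 0.2654
  B: x = 0.1397, y = 0.4006
  C: x = 0.0849, y = 0.0559
  D: x = 0.7021, y = 0.2780

V/F = 0.7768, x_C = 0.0849, y_C = 0.0559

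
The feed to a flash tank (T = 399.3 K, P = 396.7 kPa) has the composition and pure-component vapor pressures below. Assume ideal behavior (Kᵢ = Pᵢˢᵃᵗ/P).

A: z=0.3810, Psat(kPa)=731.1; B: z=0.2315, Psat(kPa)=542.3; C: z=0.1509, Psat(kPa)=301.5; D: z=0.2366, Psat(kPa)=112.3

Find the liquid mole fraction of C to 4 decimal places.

x_C = 0.1707

Raoult's law: Kᵢ = Pᵢˢᵃᵗ/P = Pᵢˢᵃᵗ/396.7.
  K_A = 731.1/396.7 = 1.842954, K_B = 542.3/396.7 = 1.367028, K_C = 301.5/396.7 = 0.760020, K_D = 112.3/396.7 = 0.283085
Material balance + equilibrium reduce to Σ zᵢ(Kᵢ−1)/(1+ψ(Kᵢ−1)) = 0.
g(0) = ΣzᵢKᵢ − 1 = 0.2003 and g(1) = 1 − Σzᵢ/Kᵢ = -0.4104, so a root lies in (0, 1).
Newton iteration, ψ⁰ = 0.41:
  ψ = 0.4100: g = 0.03213, g' = -0.4277 → ψ = 0.4851
  ψ = 0.4851: g = -0.00098, g' = -0.4559 → ψ = 0.4830
Converged at ψ = 0.4830.
Compositions from xᵢ = zᵢ/(1+ψ(Kᵢ−1)), yᵢ = Kᵢxᵢ:
  A: x = 0.2708, y = 0.4990
  B: x = 0.1966, y = 0.2688
  C: x = 0.1707, y = 0.1297
  D: x = 0.3619, y = 0.1025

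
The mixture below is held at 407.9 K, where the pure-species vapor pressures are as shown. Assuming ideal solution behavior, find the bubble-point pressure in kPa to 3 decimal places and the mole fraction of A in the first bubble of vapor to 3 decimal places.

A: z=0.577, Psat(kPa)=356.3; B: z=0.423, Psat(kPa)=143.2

At the bubble point ψ → 0, so ΣzᵢKᵢ = 1 with Kᵢ = Pᵢˢᵃᵗ/P ⇒ P = ΣzᵢPᵢˢᵃᵗ.
P = 0.577·356.3 + 0.423·143.2 = 266.159 kPa
yᵢ = zᵢPᵢˢᵃᵗ/P ⇒ y_A = 0.577·356.3/266.159 = 0.772

Pbub = 266.159 kPa, y_A = 0.772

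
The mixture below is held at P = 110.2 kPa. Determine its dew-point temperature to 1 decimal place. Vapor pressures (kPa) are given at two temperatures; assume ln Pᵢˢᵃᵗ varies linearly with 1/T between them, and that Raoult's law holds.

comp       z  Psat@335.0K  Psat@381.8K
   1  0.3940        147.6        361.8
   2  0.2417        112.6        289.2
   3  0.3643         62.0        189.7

Dew-point temperature: Σzᵢ·P/Pᵢˢᵃᵗ(T) = 1. Interpolate ln Pᵢˢᵃᵗ = aᵢ + bᵢ/T.
  T = 335.0 K: ΣzᵢP/Pᵢˢᵃᵗ = 1.1782
  T = 381.8 K: ΣzᵢP/Pᵢˢᵃᵗ = 0.4237
  T = 358.4 K: ΣzᵢP/Pᵢˢᵃᵗ = 0.6825
  T = 346.7 K: ΣzᵢP/Pᵢˢᵃᵗ = 0.8882
  T = 340.9 K: ΣzᵢP/Pᵢˢᵃᵗ = 1.0192
  T = 343.8 K: ΣzᵢP/Pᵢˢᵃᵗ = 0.9509
Interpolating between 340.9 K and 343.8 K gives T ≈ 341.7 K.

T = 341.7 K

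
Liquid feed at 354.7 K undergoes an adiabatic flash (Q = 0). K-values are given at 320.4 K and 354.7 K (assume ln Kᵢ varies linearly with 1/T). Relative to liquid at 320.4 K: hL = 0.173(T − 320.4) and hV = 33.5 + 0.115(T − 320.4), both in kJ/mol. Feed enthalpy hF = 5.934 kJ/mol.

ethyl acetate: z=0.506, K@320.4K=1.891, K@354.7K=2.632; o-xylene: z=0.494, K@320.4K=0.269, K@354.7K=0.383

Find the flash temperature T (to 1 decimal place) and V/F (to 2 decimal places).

T = 322.4 K, V/F = 0.17

Adiabatic flash: solve Rachford–Rice at each trial T, then check hF = ψ·hV(T) + (1−ψ)·hL(T).
  T = 320.4 K: K = (1.891, 0.269), RR gives ψ = 0.138, H_out = 4.615 kJ/mol
  T = 354.7 K: K = (2.632, 0.383), RR gives ψ = 0.517, H_out = 22.238 kJ/mol
  T = 337.5 K: K = (2.249, 0.324), RR gives ψ = 0.353, H_out = 14.420 kJ/mol
  T = 328.9 K: K = (2.066, 0.296), RR gives ψ = 0.255, H_out = 9.882 kJ/mol
  T = 324.6 K: K = (1.977, 0.282), RR gives ψ = 0.199, H_out = 7.341 kJ/mol
  T = 322.5 K: K = (1.934, 0.275), RR gives ψ = 0.169, H_out = 6.012 kJ/mol
Linear interpolation between T = 320.4 (H_out = 4.615) and T = 322.5 (H_out = 6.012) on hF = 5.934 gives T ≈ 322.4 K, at which ψ = 0.17.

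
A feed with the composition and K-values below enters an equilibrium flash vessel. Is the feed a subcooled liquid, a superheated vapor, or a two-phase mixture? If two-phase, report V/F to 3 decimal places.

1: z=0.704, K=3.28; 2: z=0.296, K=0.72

ΣzᵢKᵢ = 2.522; Σzᵢ/Kᵢ = 0.626.
Since Σzᵢ/Kᵢ < 1 the mixture is above its dew point — single vapor phase.

superheated vapor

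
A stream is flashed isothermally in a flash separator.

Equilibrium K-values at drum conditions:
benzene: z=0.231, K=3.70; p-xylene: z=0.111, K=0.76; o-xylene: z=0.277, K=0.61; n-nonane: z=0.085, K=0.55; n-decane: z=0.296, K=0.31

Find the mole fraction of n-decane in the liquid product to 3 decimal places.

x_n-decane = 0.338

Let ψ = V/F and solve Σ zᵢ(Kᵢ−1)/(1+ψ(Kᵢ−1)) = 0.
g(0) = ΣzᵢKᵢ − 1 = 0.247 and g(1) = 1 − Σzᵢ/Kᵢ = -0.772, so a root lies in (0, 1).
Iterate (Newton) starting at ψ = 0.5:
  ψ = 0.500: g = -0.2602, g' = -0.735 → ψ = 0.146
  ψ = 0.146: g = 0.0370, g' = -1.114 → ψ = 0.179
  ψ = 0.179: g = 0.0016, g' = -1.024 → ψ = 0.181
Converged at ψ = 0.181.
Compositions from xᵢ = zᵢ/(1+ψ(Kᵢ−1)), yᵢ = Kᵢxᵢ:
  benzene: x = 0.155, y = 0.574
  p-xylene: x = 0.116, y = 0.088
  o-xylene: x = 0.298, y = 0.182
  n-nonane: x = 0.093, y = 0.051
  n-decane: x = 0.338, y = 0.105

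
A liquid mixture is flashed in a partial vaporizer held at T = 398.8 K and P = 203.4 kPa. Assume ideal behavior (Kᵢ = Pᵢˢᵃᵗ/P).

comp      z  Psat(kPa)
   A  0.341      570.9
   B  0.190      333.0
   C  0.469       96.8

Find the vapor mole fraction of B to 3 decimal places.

Raoult's law: Kᵢ = Pᵢˢᵃᵗ/P = Pᵢˢᵃᵗ/203.4.
  K_A = 570.9/203.4 = 2.80678, K_B = 333.0/203.4 = 1.63717, K_C = 96.8/203.4 = 0.47591
Let ψ = V/F and solve Σ zᵢ(Kᵢ−1)/(1+ψ(Kᵢ−1)) = 0.
g(0) = ΣzᵢKᵢ − 1 = 0.491 and g(1) = 1 − Σzᵢ/Kᵢ = -0.223, so a root lies in (0, 1).
Newton–Raphson from ψ = 0.5:
  ψ = 0.500: g = 0.0824, g' = -0.588 → ψ = 0.640
  ψ = 0.640: g = 0.0018, g' = -0.570 → ψ = 0.643
Converged at ψ = 0.643.
Compositions from xᵢ = zᵢ/(1+ψ(Kᵢ−1)), yᵢ = Kᵢxᵢ:
  A: x = 0.158, y = 0.443
  B: x = 0.135, y = 0.221
  C: x = 0.708, y = 0.337

y_B = 0.221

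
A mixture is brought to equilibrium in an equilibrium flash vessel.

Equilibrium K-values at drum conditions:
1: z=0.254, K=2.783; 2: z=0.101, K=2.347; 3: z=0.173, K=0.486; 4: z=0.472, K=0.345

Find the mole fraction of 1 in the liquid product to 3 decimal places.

x_1 = 0.191

Let β = V/F and solve Σ zᵢ(Kᵢ−1)/(1+β(Kᵢ−1)) = 0.
Feasibility: ΣzᵢKᵢ = 1.191, Σzᵢ/Kᵢ = 1.858 — both > 1, two phases present.
Iterate (Newton) starting at β = 0.5:
  β = 0.500: g = -0.2587, g' = -0.822 → β = 0.185
  β = 0.185: g = -0.0008, g' = -0.892 → β = 0.184
Converged at β = 0.184.
Compositions from xᵢ = zᵢ/(1+β(Kᵢ−1)), yᵢ = Kᵢxᵢ:
  1: x = 0.191, y = 0.532
  2: x = 0.081, y = 0.190
  3: x = 0.191, y = 0.093
  4: x = 0.537, y = 0.185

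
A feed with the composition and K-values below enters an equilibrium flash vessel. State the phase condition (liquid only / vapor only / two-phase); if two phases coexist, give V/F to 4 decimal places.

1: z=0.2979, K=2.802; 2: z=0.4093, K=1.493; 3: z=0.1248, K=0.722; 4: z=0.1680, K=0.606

ΣzᵢKᵢ = 1.6377; Σzᵢ/Kᵢ = 0.8305.
Since Σzᵢ/Kᵢ < 1 the mixture is above its dew point — single vapor phase.

vapor only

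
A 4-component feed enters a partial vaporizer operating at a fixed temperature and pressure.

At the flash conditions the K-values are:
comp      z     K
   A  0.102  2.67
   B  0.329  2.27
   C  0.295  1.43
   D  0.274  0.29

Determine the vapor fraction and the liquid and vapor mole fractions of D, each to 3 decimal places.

ψ = 0.713, x_D = 0.555, y_D = 0.161

Iterate (Newton) starting at ψ = 0.5:
  ψ = 0.500: g = 0.1512, g' = -0.652 → ψ = 0.732
  ψ = 0.732: g = -0.0153, g' = -0.830 → ψ = 0.713
Converged at ψ = 0.713.
Compositions from xᵢ = zᵢ/(1+ψ(Kᵢ−1)), yᵢ = Kᵢxᵢ:
  A: x = 0.047, y = 0.124
  B: x = 0.173, y = 0.392
  C: x = 0.226, y = 0.323
  D: x = 0.555, y = 0.161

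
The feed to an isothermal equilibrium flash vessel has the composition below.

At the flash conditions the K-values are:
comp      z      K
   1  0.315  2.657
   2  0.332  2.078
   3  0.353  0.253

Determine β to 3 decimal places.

Let β = V/F and solve Σ zᵢ(Kᵢ−1)/(1+β(Kᵢ−1)) = 0.
Check two-phase: ΣzᵢKᵢ = 1.616 > 1 and Σzᵢ/Kᵢ = 1.674 > 1, so g(0) = 0.616 > 0 and g(1) = -0.674 < 0.
Iterate (Newton) starting at β = 0.53:
  β = 0.530: g = 0.0692, g' = -0.941 → β = 0.603
  β = 0.603: g = -0.0023, g' = -1.011 → β = 0.601
Converged at β = 0.601.

β = 0.601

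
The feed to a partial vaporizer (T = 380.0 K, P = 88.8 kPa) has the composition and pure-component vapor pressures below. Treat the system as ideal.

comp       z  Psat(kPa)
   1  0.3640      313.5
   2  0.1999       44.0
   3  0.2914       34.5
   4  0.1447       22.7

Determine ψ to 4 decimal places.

Raoult's law: Kᵢ = Pᵢˢᵃᵗ/P = Pᵢˢᵃᵗ/88.8.
  K_1 = 313.5/88.8 = 3.530405, K_2 = 44.0/88.8 = 0.495495, K_3 = 34.5/88.8 = 0.388514, K_4 = 22.7/88.8 = 0.255631
Material balance + equilibrium reduce to Σ zᵢ(Kᵢ−1)/(1+ψ(Kᵢ−1)) = 0.
g(0) = ΣzᵢKᵢ − 1 = 0.5343 and g(1) = 1 − Σzᵢ/Kᵢ = -0.8226, so a root lies in (0, 1).
Iterate (Newton) starting at ψ = 0.5:
  ψ = 0.5000: g = -0.15648, g' = -0.9747 → ψ = 0.3395
  ψ = 0.3395: g = 0.00479, g' = -1.0656 → ψ = 0.3440
Converged at ψ = 0.3440.

ψ = 0.3440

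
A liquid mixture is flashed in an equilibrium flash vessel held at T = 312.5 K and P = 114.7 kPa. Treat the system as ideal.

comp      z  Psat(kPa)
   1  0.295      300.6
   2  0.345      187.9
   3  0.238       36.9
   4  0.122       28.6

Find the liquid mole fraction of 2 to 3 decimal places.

Raoult's law: Kᵢ = Pᵢˢᵃᵗ/P = Pᵢˢᵃᵗ/114.7.
  K_1 = 300.6/114.7 = 2.62075, K_2 = 187.9/114.7 = 1.63819, K_3 = 36.9/114.7 = 0.32171, K_4 = 28.6/114.7 = 0.24935
Rachford–Rice: g(β) = Σ zᵢ(Kᵢ−1)/(1+β(Kᵢ−1)) = 0.
g(0) = ΣzᵢKᵢ − 1 = 0.445 and g(1) = 1 − Σzᵢ/Kᵢ = -0.552, so a root lies in (0, 1).
Newton–Raphson from β = 0.43:
  β = 0.430: g = 0.0914, g' = -0.724 → β = 0.556
  β = 0.556: g = -0.0026, g' = -0.776 → β = 0.553
Converged at β = 0.553.
Compositions from xᵢ = zᵢ/(1+β(Kᵢ−1)), yᵢ = Kᵢxᵢ:
  1: x = 0.156, y = 0.408
  2: x = 0.255, y = 0.418
  3: x = 0.381, y = 0.123
  4: x = 0.209, y = 0.052

x_2 = 0.255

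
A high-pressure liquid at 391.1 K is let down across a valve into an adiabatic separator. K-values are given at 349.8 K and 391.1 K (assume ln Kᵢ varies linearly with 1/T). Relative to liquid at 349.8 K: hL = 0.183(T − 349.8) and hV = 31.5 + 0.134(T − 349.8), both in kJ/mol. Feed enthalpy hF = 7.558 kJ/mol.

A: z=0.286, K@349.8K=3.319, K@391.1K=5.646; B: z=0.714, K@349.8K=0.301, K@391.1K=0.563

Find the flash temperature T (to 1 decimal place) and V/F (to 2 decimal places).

Adiabatic flash: solve Rachford–Rice at each trial T, then check hF = ψ·hV(T) + (1−ψ)·hL(T).
  T = 349.8 K: K = (3.319, 0.301), RR gives ψ = 0.101, H_out = 3.190 kJ/mol
  T = 391.1 K: K = (5.646, 0.563), RR gives ψ = 0.501, H_out = 22.319 kJ/mol
  T = 370.5 K: K = (4.396, 0.419), RR gives ψ = 0.282, H_out = 12.392 kJ/mol
  T = 360.1 K: K = (3.833, 0.357), RR gives ψ = 0.192, H_out = 7.851 kJ/mol
  T = 355.0 K: K = (3.573, 0.328), RR gives ψ = 0.148, H_out = 5.585 kJ/mol
  T = 357.6 K: K = (3.704, 0.343), RR gives ψ = 0.171, H_out = 6.747 kJ/mol
  T = 358.9 K: K = (3.771, 0.350), RR gives ψ = 0.182, H_out = 7.323 kJ/mol
Linear interpolation between T = 358.9 (H_out = 7.323) and T = 360.1 (H_out = 7.851) on hF = 7.558 gives T ≈ 359.4 K, at which ψ = 0.19.

T = 359.4 K, V/F = 0.19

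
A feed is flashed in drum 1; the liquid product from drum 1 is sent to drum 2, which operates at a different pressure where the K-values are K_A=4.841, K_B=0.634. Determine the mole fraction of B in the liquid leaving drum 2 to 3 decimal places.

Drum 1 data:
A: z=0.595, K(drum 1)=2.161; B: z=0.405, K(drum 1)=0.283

Drum 1:
Material balance + equilibrium reduce to Σ zᵢ(Kᵢ−1)/(1+ψ₁(Kᵢ−1)) = 0.
Feasibility: ΣzᵢKᵢ = 1.400, Σzᵢ/Kᵢ = 1.706 — both > 1, two phases present.
Binary case is linear: z₁(K₁−1)(1+ψ₁(K₂−1)) + z₂(K₂−1)(1+ψ₁(K₁−1)) = 0
⇒ ψ₁ = [z₁(K₁−1)+z₂(K₂−1)] / [−(K₁−1)(K₂−1)] = 0.4004/0.8324 = 0.481
Drum-1 compositions:
  A: x = 0.382, y = 0.825
  B: x = 0.618, y = 0.175
Drum-2 feed = drum-1 liquid: z₂ = (0.3818, 0.6182).
Drum 2:
Binary case is linear: z₁(K₁−1)(1+ψ₂(K₂−1)) + z₂(K₂−1)(1+ψ₂(K₁−1)) = 0
⇒ ψ₂ = [z₁(K₁−1)+z₂(K₂−1)] / [−(K₁−1)(K₂−1)] = 1.2402/1.4058 = 0.882
  A: x = 0.087, y = 0.421
  B: x = 0.913, y = 0.579

x_B (drum 2) = 0.913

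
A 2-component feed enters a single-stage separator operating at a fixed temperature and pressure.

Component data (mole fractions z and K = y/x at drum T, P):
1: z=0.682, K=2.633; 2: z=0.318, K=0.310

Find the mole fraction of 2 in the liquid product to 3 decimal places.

x_2 = 0.703

Let ψ = V/F and solve Σ zᵢ(Kᵢ−1)/(1+ψ(Kᵢ−1)) = 0.
g(0) = ΣzᵢKᵢ − 1 = 0.894 and g(1) = 1 − Σzᵢ/Kᵢ = -0.285, so a root lies in (0, 1).
Binary case is linear: z₁(K₁−1)(1+ψ(K₂−1)) + z₂(K₂−1)(1+ψ(K₁−1)) = 0
⇒ ψ = [z₁(K₁−1)+z₂(K₂−1)] / [−(K₁−1)(K₂−1)] = 0.8943/1.1268 = 0.794
Compositions from xᵢ = zᵢ/(1+ψ(Kᵢ−1)), yᵢ = Kᵢxᵢ:
  1: x = 0.297, y = 0.782
  2: x = 0.703, y = 0.218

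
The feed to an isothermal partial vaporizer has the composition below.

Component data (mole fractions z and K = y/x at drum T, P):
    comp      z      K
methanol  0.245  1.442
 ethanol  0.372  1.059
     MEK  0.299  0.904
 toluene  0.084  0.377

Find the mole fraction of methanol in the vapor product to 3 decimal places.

Newton iteration, ψ⁰ = 0.37:
  ψ = 0.370: g = 0.0168, g' = -0.095 → ψ = 0.547
  ψ = 0.547: g = -0.0012, g' = -0.110 → ψ = 0.536
Converged at ψ = 0.536.
Compositions from xᵢ = zᵢ/(1+ψ(Kᵢ−1)), yᵢ = Kᵢxᵢ:
  methanol: x = 0.198, y = 0.286
  ethanol: x = 0.361, y = 0.382
  MEK: x = 0.315, y = 0.285
  toluene: x = 0.126, y = 0.048

y_methanol = 0.286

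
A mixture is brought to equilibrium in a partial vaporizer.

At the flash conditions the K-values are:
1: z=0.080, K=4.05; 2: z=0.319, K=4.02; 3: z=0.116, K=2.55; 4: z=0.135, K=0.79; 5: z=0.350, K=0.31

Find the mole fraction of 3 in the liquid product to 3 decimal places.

x_3 = 0.057

Let β = V/F and solve Σ zᵢ(Kᵢ−1)/(1+β(Kᵢ−1)) = 0.
Check two-phase: ΣzᵢKᵢ = 2.117 > 1 and Σzᵢ/Kᵢ = 1.445 > 1, so g(0) = 1.117 > 0 and g(1) = -0.445 < 0.
Iterate (Newton) starting at β = 0.57:
  β = 0.570: g = 0.1083, g' = -1.031 → β = 0.675
Converged at β = 0.675.
Compositions from xᵢ = zᵢ/(1+β(Kᵢ−1)), yᵢ = Kᵢxᵢ:
  1: x = 0.026, y = 0.106
  2: x = 0.105, y = 0.422
  3: x = 0.057, y = 0.145
  4: x = 0.157, y = 0.124
  5: x = 0.655, y = 0.203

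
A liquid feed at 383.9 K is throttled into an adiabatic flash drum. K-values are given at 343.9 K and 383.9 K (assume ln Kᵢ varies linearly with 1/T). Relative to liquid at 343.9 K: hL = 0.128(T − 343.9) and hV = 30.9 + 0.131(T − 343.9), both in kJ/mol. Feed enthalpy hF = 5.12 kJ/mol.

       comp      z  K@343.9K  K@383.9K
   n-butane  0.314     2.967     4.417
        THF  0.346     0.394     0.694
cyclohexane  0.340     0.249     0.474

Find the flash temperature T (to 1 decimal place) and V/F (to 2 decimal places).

Adiabatic flash: solve Rachford–Rice at each trial T, then check hF = ψ·hV(T) + (1−ψ)·hL(T).
  T = 343.9 K: K = (2.967, 0.394, 0.249), RR gives ψ = 0.114, H_out = 3.523 kJ/mol
  T = 383.9 K: K = (4.417, 0.694, 0.474), RR gives ψ = 0.541, H_out = 21.893 kJ/mol
  T = 363.9 K: K = (3.660, 0.531, 0.350), RR gives ψ = 0.301, H_out = 11.880 kJ/mol
  T = 353.9 K: K = (3.305, 0.459, 0.296), RR gives ψ = 0.206, H_out = 7.666 kJ/mol
  T = 348.9 K: K = (3.134, 0.426, 0.272), RR gives ψ = 0.161, H_out = 5.604 kJ/mol
  T = 346.4 K: K = (3.050, 0.410, 0.260), RR gives ψ = 0.137, H_out = 4.568 kJ/mol
  T = 347.6 K: K = (3.090, 0.417, 0.266), RR gives ψ = 0.149, H_out = 5.066 kJ/mol
Linear interpolation between T = 347.6 (H_out = 5.066) and T = 348.9 (H_out = 5.604) on hF = 5.12 gives T ≈ 347.7 K, at which ψ = 0.15.

T = 347.7 K, V/F = 0.15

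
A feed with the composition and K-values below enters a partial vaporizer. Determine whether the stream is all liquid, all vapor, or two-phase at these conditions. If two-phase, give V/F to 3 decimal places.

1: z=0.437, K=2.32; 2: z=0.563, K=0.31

ΣzᵢKᵢ = 1.188; Σzᵢ/Kᵢ = 2.004.
Both exceed 1, so a two-phase solution exists.
Rachford–Rice: g(ψ) = Σ zᵢ(Kᵢ−1)/(1+ψ(Kᵢ−1)) = 0.
Binary case is linear: z₁(K₁−1)(1+ψ(K₂−1)) + z₂(K₂−1)(1+ψ(K₁−1)) = 0
⇒ ψ = [z₁(K₁−1)+z₂(K₂−1)] / [−(K₁−1)(K₂−1)] = 0.1884/0.9108 = 0.207

two-phase, V/F = 0.207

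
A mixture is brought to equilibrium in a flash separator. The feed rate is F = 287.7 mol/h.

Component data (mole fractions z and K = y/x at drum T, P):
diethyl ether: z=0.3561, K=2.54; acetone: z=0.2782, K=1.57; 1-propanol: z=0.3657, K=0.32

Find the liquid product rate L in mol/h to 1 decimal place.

L = 121.5 mol/h

Newton iteration, β⁰ = 0.4:
  β = 0.4000: g = 0.12690, g' = -0.7024 → β = 0.5807
  β = 0.5807: g = -0.00228, g' = -0.7482 → β = 0.5776
Converged at β = 0.5776.
Then V = β·F = 0.5776·287.7 = 166.2 mol/h and L = F − V = 121.5 mol/h.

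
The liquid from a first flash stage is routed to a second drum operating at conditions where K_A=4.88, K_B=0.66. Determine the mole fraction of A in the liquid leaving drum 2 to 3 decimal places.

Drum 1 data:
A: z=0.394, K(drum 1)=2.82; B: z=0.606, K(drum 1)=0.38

x_A (drum 2) = 0.081

Drum 1:
Material balance + equilibrium reduce to Σ zᵢ(Kᵢ−1)/(1+ψ₁(Kᵢ−1)) = 0.
Feasibility: ΣzᵢKᵢ = 1.341, Σzᵢ/Kᵢ = 1.734 — both > 1, two phases present.
Iterate (Newton) starting at ψ₁ = 0.4:
  ψ₁ = 0.400: g = -0.0847, g' = -0.849 → ψ₁ = 0.300
  ψ₁ = 0.300: g = 0.0020, g' = -0.897 → ψ₁ = 0.303
Converged at ψ₁ = 0.303.
Drum-1 compositions:
  A: x = 0.254, y = 0.717
  B: x = 0.746, y = 0.283
Drum-2 feed = drum-1 liquid: z₂ = (0.2541, 0.7459).
Drum 2:
Material balance + equilibrium reduce to Σ zᵢ(Kᵢ−1)/(1+ψ₂(Kᵢ−1)) = 0.
g(0) = ΣzᵢKᵢ − 1 = 0.732 and g(1) = 1 − Σzᵢ/Kᵢ = -0.182, so a root lies in (0, 1).
Binary case is linear: z₁(K₁−1)(1+ψ₂(K₂−1)) + z₂(K₂−1)(1+ψ₂(K₁−1)) = 0
⇒ ψ₂ = [z₁(K₁−1)+z₂(K₂−1)] / [−(K₁−1)(K₂−1)] = 0.7323/1.3192 = 0.555
  A: x = 0.081, y = 0.393
  B: x = 0.919, y = 0.607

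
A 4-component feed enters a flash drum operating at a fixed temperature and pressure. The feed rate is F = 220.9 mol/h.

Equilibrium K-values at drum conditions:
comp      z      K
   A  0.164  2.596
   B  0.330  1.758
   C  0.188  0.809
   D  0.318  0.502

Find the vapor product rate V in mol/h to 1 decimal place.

Rachford–Rice: g(V/F) = Σ zᵢ(Kᵢ−1)/(1+V/F(Kᵢ−1)) = 0.
g(0) = ΣzᵢKᵢ − 1 = 0.318 and g(1) = 1 − Σzᵢ/Kᵢ = -0.117, so a root lies in (0, 1).
Newton iteration, V/F⁰ = 0.36:
  V/F = 0.360: g = 0.1312, g' = -0.411 → V/F = 0.680
  V/F = 0.680: g = 0.0100, g' = -0.368 → V/F = 0.707
Converged at V/F = 0.707.
Then V = V/F·F = 0.7067·220.9 = 156.1 mol/h and L = F − V = 64.8 mol/h.

V = 156.1 mol/h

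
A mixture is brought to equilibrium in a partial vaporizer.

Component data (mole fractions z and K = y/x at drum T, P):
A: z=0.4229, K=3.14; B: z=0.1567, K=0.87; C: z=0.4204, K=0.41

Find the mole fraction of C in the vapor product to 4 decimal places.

Newton–Raphson from V/F = 0.5:
  V/F = 0.5000: g = 0.06359, g' = -0.7494 → V/F = 0.5848
  V/F = 0.5848: g = 0.00118, g' = -0.7263 → V/F = 0.5865
Converged at V/F = 0.5865.
Compositions from xᵢ = zᵢ/(1+V/F(Kᵢ−1)), yᵢ = Kᵢxᵢ:
  A: x = 0.1875, y = 0.5889
  B: x = 0.1696, y = 0.1476
  C: x = 0.6428, y = 0.2636

y_C = 0.2636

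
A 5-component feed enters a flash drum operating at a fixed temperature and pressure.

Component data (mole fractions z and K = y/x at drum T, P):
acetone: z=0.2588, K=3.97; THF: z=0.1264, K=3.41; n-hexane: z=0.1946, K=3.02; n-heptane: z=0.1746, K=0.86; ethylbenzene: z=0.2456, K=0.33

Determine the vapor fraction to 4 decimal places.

Rachford–Rice: g(ψ) = Σ zᵢ(Kᵢ−1)/(1+ψ(Kᵢ−1)) = 0.
g(0) = ΣzᵢKᵢ − 1 = 1.2774 and g(1) = 1 − Σzᵢ/Kᵢ = -0.1140, so a root lies in (0, 1).
Iterate (Newton) starting at ψ = 0.5:
  ψ = 0.5000: g = 0.36930, g' = -0.9705 → ψ = 0.8805
  ψ = 0.8805: g = 0.02247, g' = -1.0130 → ψ = 0.9027
  ψ = 0.9027: g = -0.00041, g' = -1.0513 → ψ = 0.9023
Converged at ψ = 0.9023.

ψ = 0.9023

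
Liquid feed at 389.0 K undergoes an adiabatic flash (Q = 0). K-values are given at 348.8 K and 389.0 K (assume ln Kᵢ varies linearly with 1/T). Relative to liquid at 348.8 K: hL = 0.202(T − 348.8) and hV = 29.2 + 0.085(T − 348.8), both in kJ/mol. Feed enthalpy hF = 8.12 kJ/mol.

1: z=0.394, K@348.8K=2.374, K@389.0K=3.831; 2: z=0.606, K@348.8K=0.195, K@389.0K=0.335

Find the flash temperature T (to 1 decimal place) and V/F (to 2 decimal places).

T = 363.1 K, V/F = 0.19

Adiabatic flash: solve Rachford–Rice at each trial T, then check hF = ψ·hV(T) + (1−ψ)·hL(T).
  T = 348.8 K: K = (2.374, 0.195), RR gives ψ = 0.048, H_out = 1.413 kJ/mol
  T = 389.0 K: K = (3.831, 0.335), RR gives ψ = 0.378, H_out = 17.390 kJ/mol
  T = 368.9 K: K = (3.055, 0.259), RR gives ψ = 0.237, H_out = 10.427 kJ/mol
  T = 358.9 K: K = (2.704, 0.226), RR gives ψ = 0.153, H_out = 6.340 kJ/mol
  T = 363.9 K: K = (2.877, 0.242), RR gives ψ = 0.197, H_out = 8.459 kJ/mol
  T = 361.4 K: K = (2.790, 0.234), RR gives ψ = 0.176, H_out = 7.421 kJ/mol
  T = 362.6 K: K = (2.832, 0.238), RR gives ψ = 0.186, H_out = 7.924 kJ/mol
Linear interpolation between T = 362.6 (H_out = 7.924) and T = 363.9 (H_out = 8.459) on hF = 8.12 gives T ≈ 363.1 K, at which ψ = 0.19.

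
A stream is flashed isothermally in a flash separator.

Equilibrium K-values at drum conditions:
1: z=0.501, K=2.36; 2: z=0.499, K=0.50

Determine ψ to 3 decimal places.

ψ = 0.635

Let ψ = V/F and solve Σ zᵢ(Kᵢ−1)/(1+ψ(Kᵢ−1)) = 0.
Feasibility: ΣzᵢKᵢ = 1.432, Σzᵢ/Kᵢ = 1.210 — both > 1, two phases present.
Binary case is linear: z₁(K₁−1)(1+ψ(K₂−1)) + z₂(K₂−1)(1+ψ(K₁−1)) = 0
⇒ ψ = [z₁(K₁−1)+z₂(K₂−1)] / [−(K₁−1)(K₂−1)] = 0.4319/0.6800 = 0.635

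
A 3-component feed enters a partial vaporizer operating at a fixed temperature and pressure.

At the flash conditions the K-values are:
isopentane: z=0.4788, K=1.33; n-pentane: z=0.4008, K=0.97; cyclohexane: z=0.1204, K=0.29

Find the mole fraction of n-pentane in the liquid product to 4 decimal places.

Rachford–Rice: g(β) = Σ zᵢ(Kᵢ−1)/(1+β(Kᵢ−1)) = 0.
Check two-phase: ΣzᵢKᵢ = 1.0605 > 1 and Σzᵢ/Kᵢ = 1.1884 > 1, so g(0) = 0.0605 > 0 and g(1) = -0.1884 < 0.
Iterate (Newton) starting at β = 0.5:
  β = 0.5000: g = -0.00911, g' = -0.1847 → β = 0.4506
  β = 0.4506: g = -0.00034, g' = -0.1711 → β = 0.4486
Converged at β = 0.4486.
Compositions from xᵢ = zᵢ/(1+β(Kᵢ−1)), yᵢ = Kᵢxᵢ:
  isopentane: x = 0.4171, y = 0.5547
  n-pentane: x = 0.4063, y = 0.3941
  cyclohexane: x = 0.1767, y = 0.0512

x_n-pentane = 0.4063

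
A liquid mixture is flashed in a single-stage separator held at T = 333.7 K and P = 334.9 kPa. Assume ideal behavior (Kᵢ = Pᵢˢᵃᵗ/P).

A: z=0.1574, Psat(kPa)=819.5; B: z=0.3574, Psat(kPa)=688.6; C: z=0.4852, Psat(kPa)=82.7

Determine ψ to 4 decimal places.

Raoult's law: Kᵢ = Pᵢˢᵃᵗ/P = Pᵢˢᵃᵗ/334.9.
  K_A = 819.5/334.9 = 2.446999, K_B = 688.6/334.9 = 2.056136, K_C = 82.7/334.9 = 0.246939
Material balance + equilibrium reduce to Σ zᵢ(Kᵢ−1)/(1+ψ(Kᵢ−1)) = 0.
g(0) = ΣzᵢKᵢ − 1 = 0.2398 and g(1) = 1 − Σzᵢ/Kᵢ = -1.2030, so a root lies in (0, 1).
Newton–Raphson from ψ = 0.51:
  ψ = 0.5100: g = -0.21684, g' = -1.0028 → ψ = 0.2938
  ψ = 0.2938: g = -0.02127, g' = -0.8482 → ψ = 0.2687
  ψ = 0.2687: g = -0.00004, g' = -0.8452 → ψ = 0.2686
Converged at ψ = 0.2686.

ψ = 0.2686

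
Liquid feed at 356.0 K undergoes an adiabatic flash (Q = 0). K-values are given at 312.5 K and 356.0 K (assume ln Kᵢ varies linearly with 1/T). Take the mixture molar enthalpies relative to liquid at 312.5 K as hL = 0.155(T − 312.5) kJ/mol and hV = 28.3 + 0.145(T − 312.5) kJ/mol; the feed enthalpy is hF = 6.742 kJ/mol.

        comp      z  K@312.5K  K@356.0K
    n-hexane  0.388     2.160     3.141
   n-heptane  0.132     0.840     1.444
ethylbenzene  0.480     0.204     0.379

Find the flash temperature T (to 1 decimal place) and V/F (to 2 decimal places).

T = 322.8 K, V/F = 0.18

Adiabatic flash: solve Rachford–Rice at each trial T, then check hF = ψ·hV(T) + (1−ψ)·hL(T).
  T = 312.5 K: K = (2.160, 0.840, 0.204), RR gives ψ = 0.058, H_out = 1.635 kJ/mol
  T = 356.0 K: K = (3.141, 1.444, 0.379), RR gives ψ = 0.521, H_out = 21.248 kJ/mol
  T = 334.2 K: K = (2.636, 1.120, 0.284), RR gives ψ = 0.303, H_out = 11.884 kJ/mol
  T = 323.4 K: K = (2.395, 0.975, 0.242), RR gives ψ = 0.189, H_out = 7.031 kJ/mol
  T = 317.9 K: K = (2.275, 0.906, 0.222), RR gives ψ = 0.126, H_out = 4.393 kJ/mol
  T = 320.6 K: K = (2.334, 0.940, 0.232), RR gives ψ = 0.158, H_out = 5.706 kJ/mol
  T = 322.0 K: K = (2.364, 0.957, 0.237), RR gives ψ = 0.174, H_out = 6.373 kJ/mol
Linear interpolation between T = 322.0 (H_out = 6.373) and T = 323.4 (H_out = 7.031) on hF = 6.742 gives T ≈ 322.8 K, at which ψ = 0.18.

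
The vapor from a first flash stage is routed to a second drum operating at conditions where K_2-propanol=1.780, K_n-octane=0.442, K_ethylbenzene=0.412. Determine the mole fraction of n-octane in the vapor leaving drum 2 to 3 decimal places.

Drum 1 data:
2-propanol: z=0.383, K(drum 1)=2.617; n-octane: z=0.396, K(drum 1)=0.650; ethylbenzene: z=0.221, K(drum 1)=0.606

y_n-octane (drum 2) = 0.166

Drum 1:
Iterate (Newton) starting at ψ₁ = 0.5:
  ψ₁ = 0.500: g = 0.0660, g' = -0.431 → ψ₁ = 0.653
  ψ₁ = 0.653: g = 0.0042, g' = -0.381 → ψ₁ = 0.664
Converged at ψ₁ = 0.664.
Drum-1 compositions:
  2-propanol: x = 0.185, y = 0.483
  n-octane: x = 0.516, y = 0.335
  ethylbenzene: x = 0.299, y = 0.181
Drum-2 feed = drum-1 vapor: z₂ = (0.4832, 0.3354, 0.1814).
Drum 2:
Material balance + equilibrium reduce to Σ zᵢ(Kᵢ−1)/(1+ψ₂(Kᵢ−1)) = 0.
Check two-phase: ΣzᵢKᵢ = 1.083 > 1 and Σzᵢ/Kᵢ = 1.471 > 1, so g(0) = 0.083 > 0 and g(1) = -0.471 < 0.
Newton–Raphson from ψ₂ = 0.5:
  ψ₂ = 0.500: g = -0.1395, g' = -0.479 → ψ₂ = 0.209
  ψ₂ = 0.209: g = -0.0093, g' = -0.433 → ψ₂ = 0.187
Converged at ψ₂ = 0.187.
  2-propanol: x = 0.422, y = 0.750
  n-octane: x = 0.375, y = 0.166
  ethylbenzene: x = 0.204, y = 0.084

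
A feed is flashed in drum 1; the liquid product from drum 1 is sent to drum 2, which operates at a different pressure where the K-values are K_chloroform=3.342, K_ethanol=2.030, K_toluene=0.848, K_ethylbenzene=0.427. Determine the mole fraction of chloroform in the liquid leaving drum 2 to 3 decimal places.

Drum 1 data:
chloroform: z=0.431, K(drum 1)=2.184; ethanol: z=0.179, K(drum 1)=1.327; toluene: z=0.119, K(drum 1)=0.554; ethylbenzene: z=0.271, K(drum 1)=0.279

x_chloroform (drum 2) = 0.118

Drum 1:
Newton iteration, ψ₁⁰ = 0.5:
  ψ₁ = 0.500: g = -0.0030, g' = -0.636 → ψ₁ = 0.495
Converged at ψ₁ = 0.495.
Drum-1 compositions:
  chloroform: x = 0.272, y = 0.593
  ethanol: x = 0.154, y = 0.204
  toluene: x = 0.153, y = 0.085
  ethylbenzene: x = 0.422, y = 0.118
Drum-2 feed = drum-1 liquid: z₂ = (0.2717, 0.1541, 0.1527, 0.4215).
Drum 2:
Rachford–Rice: g(ψ₂) = Σ zᵢ(Kᵢ−1)/(1+ψ₂(Kᵢ−1)) = 0.
Check two-phase: ΣzᵢKᵢ = 1.530 > 1 and Σzᵢ/Kᵢ = 1.324 > 1, so g(0) = 0.530 > 0 and g(1) = -0.324 < 0.
Newton–Raphson from ψ₂ = 0.36:
  ψ₂ = 0.360: g = 0.1321, g' = -0.749 → ψ₂ = 0.536
  ψ₂ = 0.536: g = 0.0103, g' = -0.653 → ψ₂ = 0.552
Converged at ψ₂ = 0.552.
  chloroform: x = 0.118, y = 0.396
  ethanol: x = 0.098, y = 0.199
  toluene: x = 0.167, y = 0.141
  ethylbenzene: x = 0.617, y = 0.263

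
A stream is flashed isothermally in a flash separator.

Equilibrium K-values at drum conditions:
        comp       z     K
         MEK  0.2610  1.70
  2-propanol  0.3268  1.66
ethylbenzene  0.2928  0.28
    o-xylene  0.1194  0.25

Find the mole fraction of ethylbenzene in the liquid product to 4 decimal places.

x_ethylbenzene = 0.3416

Material balance + equilibrium reduce to Σ zᵢ(Kᵢ−1)/(1+V/F(Kᵢ−1)) = 0.
Check two-phase: ΣzᵢKᵢ = 1.0980 > 1 and Σzᵢ/Kᵢ = 1.8737 > 1, so g(0) = 0.0980 > 0 and g(1) = -0.8737 < 0.
Newton–Raphson from V/F = 0.46:
  V/F = 0.4600: g = -0.14828, g' = -0.6528 → V/F = 0.2329
  V/F = 0.2329: g = -0.01774, g' = -0.5192 → V/F = 0.1987
  V/F = 0.1987: g = -0.00018, g' = -0.5093 → V/F = 0.1984
Converged at V/F = 0.1984.
Compositions from xᵢ = zᵢ/(1+V/F(Kᵢ−1)), yᵢ = Kᵢxᵢ:
  MEK: x = 0.2292, y = 0.3896
  2-propanol: x = 0.2890, y = 0.4797
  ethylbenzene: x = 0.3416, y = 0.0956
  o-xylene: x = 0.1403, y = 0.0351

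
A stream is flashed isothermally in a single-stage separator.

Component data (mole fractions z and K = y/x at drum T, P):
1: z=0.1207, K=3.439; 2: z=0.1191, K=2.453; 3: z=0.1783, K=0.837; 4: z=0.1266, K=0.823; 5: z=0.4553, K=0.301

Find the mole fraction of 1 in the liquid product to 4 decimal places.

x_1 = 0.0984

Newton–Raphson from V/F = 0.5:
  V/F = 0.5000: g = -0.31260, g' = -0.7662 → V/F = 0.0920
  V/F = 0.0920: g = 0.00065, g' = -0.9376 → V/F = 0.0927
Converged at V/F = 0.0927.
Compositions from xᵢ = zᵢ/(1+V/F(Kᵢ−1)), yᵢ = Kᵢxᵢ:
  1: x = 0.0984, y = 0.3385
  2: x = 0.1050, y = 0.2575
  3: x = 0.1810, y = 0.1515
  4: x = 0.1287, y = 0.1059
  5: x = 0.4869, y = 0.1465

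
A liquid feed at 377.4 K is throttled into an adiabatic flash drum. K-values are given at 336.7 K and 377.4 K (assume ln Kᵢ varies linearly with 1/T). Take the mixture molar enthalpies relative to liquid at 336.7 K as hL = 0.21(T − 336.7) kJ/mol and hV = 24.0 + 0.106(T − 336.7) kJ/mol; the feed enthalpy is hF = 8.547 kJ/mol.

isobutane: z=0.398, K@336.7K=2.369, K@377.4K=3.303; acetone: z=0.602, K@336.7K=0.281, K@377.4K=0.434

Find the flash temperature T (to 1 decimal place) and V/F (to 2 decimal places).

Adiabatic flash: solve Rachford–Rice at each trial T, then check hF = ψ·hV(T) + (1−ψ)·hL(T).
  T = 336.7 K: K = (2.369, 0.281), RR gives ψ = 0.114, H_out = 2.731 kJ/mol
  T = 377.4 K: K = (3.303, 0.434), RR gives ψ = 0.442, H_out = 17.280 kJ/mol
  T = 357.0 K: K = (2.823, 0.353), RR gives ψ = 0.285, H_out = 10.507 kJ/mol
  T = 346.9 K: K = (2.594, 0.316), RR gives ψ = 0.204, H_out = 6.832 kJ/mol
  T = 351.9 K: K = (2.706, 0.334), RR gives ψ = 0.245, H_out = 8.689 kJ/mol
  T = 349.4 K: K = (2.650, 0.325), RR gives ψ = 0.225, H_out = 7.771 kJ/mol
  T = 350.6 K: K = (2.677, 0.330), RR gives ψ = 0.235, H_out = 8.214 kJ/mol
Linear interpolation between T = 350.6 (H_out = 8.214) and T = 351.9 (H_out = 8.689) on hF = 8.547 gives T ≈ 351.5 K, at which ψ = 0.24.

T = 351.5 K, V/F = 0.24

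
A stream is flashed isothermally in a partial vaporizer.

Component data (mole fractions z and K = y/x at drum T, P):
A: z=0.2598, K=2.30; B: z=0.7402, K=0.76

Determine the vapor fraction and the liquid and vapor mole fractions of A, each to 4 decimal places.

Rachford–Rice: g(ψ) = Σ zᵢ(Kᵢ−1)/(1+ψ(Kᵢ−1)) = 0.
Feasibility: ΣzᵢKᵢ = 1.1601, Σzᵢ/Kᵢ = 1.0869 — both > 1, two phases present.
Binary case is linear: z₁(K₁−1)(1+ψ(K₂−1)) + z₂(K₂−1)(1+ψ(K₁−1)) = 0
⇒ ψ = [z₁(K₁−1)+z₂(K₂−1)] / [−(K₁−1)(K₂−1)] = 0.16009/0.31200 = 0.5131
Compositions from xᵢ = zᵢ/(1+ψ(Kᵢ−1)), yᵢ = Kᵢxᵢ:
  A: x = 0.1558, y = 0.3584
  B: x = 0.8442, y = 0.6416

ψ = 0.5131, x_A = 0.1558, y_A = 0.3584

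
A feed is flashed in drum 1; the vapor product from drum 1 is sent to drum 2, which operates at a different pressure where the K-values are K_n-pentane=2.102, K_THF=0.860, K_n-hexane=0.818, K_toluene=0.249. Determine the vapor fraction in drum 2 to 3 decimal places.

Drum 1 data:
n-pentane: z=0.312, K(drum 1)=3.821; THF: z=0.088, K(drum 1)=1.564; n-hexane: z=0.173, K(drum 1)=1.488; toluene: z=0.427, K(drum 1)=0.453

Drum 1:
Rachford–Rice: g(ψ₁) = Σ zᵢ(Kᵢ−1)/(1+ψ₁(Kᵢ−1)) = 0.
Feasibility: ΣzᵢKᵢ = 1.781, Σzᵢ/Kᵢ = 1.197 — both > 1, two phases present.
Iterate (Newton) starting at ψ₁ = 0.38:
  ψ₁ = 0.380: g = 0.2420, g' = -0.830 → ψ₁ = 0.671
  ψ₁ = 0.671: g = 0.0345, g' = -0.654 → ψ₁ = 0.724
Converged at ψ₁ = 0.724.
Drum-1 compositions:
  n-pentane: x = 0.103, y = 0.392
  THF: x = 0.062, y = 0.098
  n-hexane: x = 0.128, y = 0.190
  toluene: x = 0.707, y = 0.320
Drum-2 feed = drum-1 vapor: z₂ = (0.3917, 0.0977, 0.1902, 0.3204).
Drum 2:
Newton iteration, ψ₂⁰ = 0.5:
  ψ₂ = 0.500: g = -0.1597, g' = -0.671 → ψ₂ = 0.262
  ψ₂ = 0.262: g = -0.0151, g' = -0.575 → ψ₂ = 0.236
Converged at ψ₂ = 0.236.
  n-pentane: x = 0.311, y = 0.654
  THF: x = 0.101, y = 0.087
  n-hexane: x = 0.199, y = 0.163
  toluene: x = 0.389, y = 0.097

V/F (drum 2) = 0.236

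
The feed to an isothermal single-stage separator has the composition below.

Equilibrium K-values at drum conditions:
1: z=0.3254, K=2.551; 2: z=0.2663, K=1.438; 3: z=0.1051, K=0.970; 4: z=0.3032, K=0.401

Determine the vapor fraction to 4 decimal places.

ψ = 0.7284

Material balance + equilibrium reduce to Σ zᵢ(Kᵢ−1)/(1+ψ(Kᵢ−1)) = 0.
Feasibility: ΣzᵢKᵢ = 1.4366, Σzᵢ/Kᵢ = 1.1772 — both > 1, two phases present.
Newton iteration, ψ⁰ = 0.5:
  ψ = 0.5000: g = 0.11747, g' = -0.5045 → ψ = 0.7329
  ψ = 0.7329: g = -0.00244, g' = -0.5465 → ψ = 0.7284
Converged at ψ = 0.7284.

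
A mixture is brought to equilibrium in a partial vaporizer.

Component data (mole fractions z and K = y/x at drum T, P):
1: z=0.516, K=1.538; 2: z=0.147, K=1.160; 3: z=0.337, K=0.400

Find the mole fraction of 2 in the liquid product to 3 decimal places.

Let ψ = V/F and solve Σ zᵢ(Kᵢ−1)/(1+ψ(Kᵢ−1)) = 0.
Feasibility: ΣzᵢKᵢ = 1.099, Σzᵢ/Kᵢ = 1.305 — both > 1, two phases present.
Newton–Raphson from ψ = 0.5:
  ψ = 0.500: g = -0.0483, g' = -0.344 → ψ = 0.359
  ψ = 0.359: g = -0.0029, g' = -0.305 → ψ = 0.350
Converged at ψ = 0.350.
Compositions from xᵢ = zᵢ/(1+ψ(Kᵢ−1)), yᵢ = Kᵢxᵢ:
  1: x = 0.434, y = 0.668
  2: x = 0.139, y = 0.161
  3: x = 0.427, y = 0.171

x_2 = 0.139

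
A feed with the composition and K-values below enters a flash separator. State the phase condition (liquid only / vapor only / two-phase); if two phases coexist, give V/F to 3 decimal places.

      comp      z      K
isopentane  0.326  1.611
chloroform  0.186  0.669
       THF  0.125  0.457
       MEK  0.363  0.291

liquid only

ΣzᵢKᵢ = 0.812; Σzᵢ/Kᵢ = 2.001.
Since ΣzᵢKᵢ < 1 the mixture is below its bubble point — single liquid phase.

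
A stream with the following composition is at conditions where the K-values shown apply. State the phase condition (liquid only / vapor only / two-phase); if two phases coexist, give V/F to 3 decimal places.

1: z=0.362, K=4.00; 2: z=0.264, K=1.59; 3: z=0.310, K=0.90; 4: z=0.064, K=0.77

ΣzᵢKᵢ = 2.196; Σzᵢ/Kᵢ = 0.684.
Since Σzᵢ/Kᵢ < 1 the mixture is above its dew point — single vapor phase.

vapor only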